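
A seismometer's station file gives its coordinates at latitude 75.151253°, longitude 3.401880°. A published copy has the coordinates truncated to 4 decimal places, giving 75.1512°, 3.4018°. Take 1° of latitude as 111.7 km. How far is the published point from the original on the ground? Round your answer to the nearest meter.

6 meters

The latitude changed by +0.000053° and the longitude by +0.000080°.
N–S: 0.000053° × 111700 m/° = 5.9201 m.
E–W at 75.1512°: 0.000080° × 111700 × cos 75.1512° = 0.000080 × 111700 × 0.2563 ≈ 2.29002 m.
Combined displacement = (5.9201² + 2.29002²)^½ ≈ 6.34758 m.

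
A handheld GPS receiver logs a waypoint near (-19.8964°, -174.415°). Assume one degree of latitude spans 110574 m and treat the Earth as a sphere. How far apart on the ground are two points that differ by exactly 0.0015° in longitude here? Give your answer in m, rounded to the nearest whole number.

0.0015° of longitude at 19.8964° is 0.0015 × 110574 × cos 19.8964° ≈ 0.0015 × 103974 = 155.961 m.

156 m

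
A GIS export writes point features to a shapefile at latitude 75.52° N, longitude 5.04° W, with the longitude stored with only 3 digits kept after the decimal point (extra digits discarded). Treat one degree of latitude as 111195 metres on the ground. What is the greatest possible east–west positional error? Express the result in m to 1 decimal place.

Truncating at 3 decimal places can drop up to a full unit in the last place, so the longitude may be off by as much as 0.001°.
Parallels shrink by cos φ, so at 75.52° a degree of longitude is 111195 × 0.2500 ≈ 27803.4 m.
East–west error: 0.001° × 27803.4 m/° ≈ 27.8034 m.

27.8 m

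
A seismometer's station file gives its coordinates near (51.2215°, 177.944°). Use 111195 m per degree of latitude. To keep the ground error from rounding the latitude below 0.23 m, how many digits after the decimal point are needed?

6

One degree of latitude covers 111195 m.
Rounding to N decimal places gives at most 0.5 × 10⁻ᴺ degrees of error, i.e. 0.5 × 10⁻ᴺ × 111195 m.
Setting 55597.5 × 10⁻ᴺ ≤ 0.23 gives 10ᴺ ≥ 2.417e+05, i.e. N ≥ 5.38.
So 6 decimal places suffice (0.0556 m); 5 would allow up to 0.556 m.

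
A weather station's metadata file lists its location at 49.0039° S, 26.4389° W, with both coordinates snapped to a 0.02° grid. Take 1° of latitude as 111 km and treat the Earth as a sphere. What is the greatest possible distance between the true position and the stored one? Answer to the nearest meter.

With a 0.02° grid the true value lies within half a step, ±0.02°/2 = ±0.01°, of the stored one.
Latitude error → 0.01 × 111000 = 1110 m along the meridian.
E–W at 49.0039°: 0.01° × 111000 × cos 49.0039° = 0.01 × 111000 × 0.6560 ≈ 728.168 m.
The two errors are perpendicular, so the maximum displacement is √(1110² + 728.168²) ≈ 1327.53 m.

1328 meters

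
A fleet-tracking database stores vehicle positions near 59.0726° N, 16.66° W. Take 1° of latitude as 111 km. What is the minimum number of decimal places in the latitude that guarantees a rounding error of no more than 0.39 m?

6 decimal places

One degree of latitude covers 111000 m.
Rounding to N decimal places gives at most 0.5 × 10⁻ᴺ degrees of error, i.e. 0.5 × 10⁻ᴺ × 111000 m.
Setting 55500 × 10⁻ᴺ ≤ 0.39 gives 10ᴺ ≥ 1.423e+05, i.e. N ≥ 5.15.
At 5 places the error can reach 0.555 m, but 6 places keeps it to 0.0555 m.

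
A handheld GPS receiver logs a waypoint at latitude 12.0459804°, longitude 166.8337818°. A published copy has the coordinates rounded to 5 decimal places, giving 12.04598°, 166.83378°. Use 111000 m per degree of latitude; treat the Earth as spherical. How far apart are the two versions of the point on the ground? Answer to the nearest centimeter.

20 centimeters

Δlat = 12.0459804 − 12.04598 = +0.0000004°; Δlon = 166.8337818 − 166.83378 = +0.0000018°.
N–S: 0.0000004° × 111000 m/° = 0.0444 m.
East–west at this latitude: 0.0000018° × 111000 × cos 12.046° ≈ 0.0000018 × 108556 = 0.1954 m.
Combined displacement = (0.0444² + 0.1954²)^½ ≈ 0.200381 m.
That is 0.200381 m = 20.038 cm.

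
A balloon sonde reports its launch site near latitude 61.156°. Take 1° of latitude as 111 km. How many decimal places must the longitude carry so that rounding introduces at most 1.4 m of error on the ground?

5 decimal places

At 61.156° one degree of longitude covers 111000 × cos 61.156° ≈ 111000 × 0.4824 ≈ 53549.3 m.
N decimal places → at most half a unit in the last place, 0.5 × 10⁻ᴺ° = 53549.3/2 × 10⁻ᴺ m.
Setting 26774.7 × 10⁻ᴺ ≤ 1.4 gives 10ᴺ ≥ 1.912e+04, i.e. N ≥ 4.28.
So 5 decimal places suffice (0.268 m); 4 would allow up to 2.68 m.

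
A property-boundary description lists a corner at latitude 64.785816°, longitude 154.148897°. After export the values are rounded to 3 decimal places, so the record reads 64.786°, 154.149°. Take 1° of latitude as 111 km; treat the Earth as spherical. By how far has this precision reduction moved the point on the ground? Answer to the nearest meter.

Δlat = 64.785816 − 64.786 = -0.000184°; Δlon = 154.148897 − 154.149 = -0.000103°.
N–S: -0.000184° × 111000 m/° = -20.424 m.
E–W at 64.786°: -0.000103° × 111000 × cos 64.786° = -0.000103 × 111000 × 0.4260 ≈ -4.87046 m.
Combined displacement = (20.424² + 4.87046²)^½ ≈ 20.9967 m.

21 meters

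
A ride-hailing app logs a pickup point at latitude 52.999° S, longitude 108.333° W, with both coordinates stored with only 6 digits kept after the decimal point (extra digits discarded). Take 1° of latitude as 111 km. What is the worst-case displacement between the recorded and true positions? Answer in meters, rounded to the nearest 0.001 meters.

Truncating at 6 decimal places can drop up to a full unit in the last place, so each coordinate may be off by as much as 1e-06°.
N–S: 1e-06° × 111000 m/° = 0.111 m.
E–W at 52.999°: 1e-06° × 111000 × cos 52.999° = 1e-06 × 111000 × 0.6018 ≈ 0.066803 m.
Worst case both components are at the extreme and orthogonal: √(0.111² + 0.066803²) ≈ 0.129552 m.

0.130 meters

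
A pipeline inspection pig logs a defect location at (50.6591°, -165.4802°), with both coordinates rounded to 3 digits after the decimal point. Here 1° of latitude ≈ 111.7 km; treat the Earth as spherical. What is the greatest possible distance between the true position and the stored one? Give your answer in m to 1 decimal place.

Rounding to 3 decimal places leaves each coordinate within ±0.0005° of the true value.
Latitude error → 0.0005 × 111700 = 55.85 m along the meridian.
East–west component at 50.6591°: 0.0005° × 111700 × cos 50.6591° ≈ 0.0005 × 70810.3 ≈ 35.4052 m.
Combining orthogonally: (55.85² + 35.4052²)^½ ≈ 66.1268 m.

66.1 m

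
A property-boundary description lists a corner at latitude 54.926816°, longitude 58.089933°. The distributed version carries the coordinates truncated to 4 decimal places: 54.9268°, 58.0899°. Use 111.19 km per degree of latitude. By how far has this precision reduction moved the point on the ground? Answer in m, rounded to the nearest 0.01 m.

Δlat = 54.926816 − 54.9268 = +0.000016°; Δlon = 58.089933 − 58.0899 = +0.000033°.
North–south shift: 0.000016 × 111190 = 1.77904 m.
E–W at 54.9268°: 0.000033° × 111190 × cos 54.9268° = 0.000033 × 111190 × 0.5746 ≈ 2.10845 m.
Hypotenuse of the two orthogonal shifts: √(1.77904² + 2.10845²) = 2.75872 m.

2.76 m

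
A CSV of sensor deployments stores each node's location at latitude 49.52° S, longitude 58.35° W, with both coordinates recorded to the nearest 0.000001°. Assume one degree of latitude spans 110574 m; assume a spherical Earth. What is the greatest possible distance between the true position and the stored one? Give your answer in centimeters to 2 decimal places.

Rounding to 6 decimal places leaves each coordinate within ±5e-07° of the true value.
North–south component: 5e-07° × 110574 = 0.055287 m.
E–W at 49.52°: 5e-07° × 110574 × cos 49.52° = 5e-07 × 110574 × 0.6492 ≈ 0.0358914 m.
Combining orthogonally: (0.055287² + 0.0358914²)^½ ≈ 0.0659154 m.
That is 0.0659154 m = 6.5915 cm.

6.59 centimeters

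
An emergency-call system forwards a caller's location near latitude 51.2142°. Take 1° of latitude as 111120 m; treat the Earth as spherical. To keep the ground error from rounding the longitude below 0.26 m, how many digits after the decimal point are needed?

6 decimal places

At 51.2142° one degree of longitude covers 111120 × cos 51.2142° ≈ 111120 × 0.6264 ≈ 69606.8 m.
Rounding to N decimal places gives at most 0.5 × 10⁻ᴺ degrees of error, i.e. 0.5 × 10⁻ᴺ × 69606.8 m.
Setting 34803.4 × 10⁻ᴺ ≤ 0.26 gives 10ᴺ ≥ 1.339e+05, i.e. N ≥ 5.13.
So 6 decimal places suffice (0.0348 m); 5 would allow up to 0.348 m.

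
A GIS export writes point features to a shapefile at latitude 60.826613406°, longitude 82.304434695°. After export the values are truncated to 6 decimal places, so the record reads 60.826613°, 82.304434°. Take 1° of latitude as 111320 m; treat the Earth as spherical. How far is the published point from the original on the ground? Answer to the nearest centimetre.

Δlat = 60.826613406 − 60.826613 = +0.000000406°; Δlon = 82.304434695 − 82.304434 = +0.000000695°.
N–S: 0.000000406° × 111320 m/° = 0.0451959 m.
East–west at this latitude: 0.000000695° × 111320 × cos 60.8266° ≈ 0.000000695 × 54263.4 = 0.0377131 m.
Distance: √(0.0451959² + 0.0377131²) ≈ 0.0588638 m.
That is 0.0588638 m = 5.8864 cm.

6 centimetres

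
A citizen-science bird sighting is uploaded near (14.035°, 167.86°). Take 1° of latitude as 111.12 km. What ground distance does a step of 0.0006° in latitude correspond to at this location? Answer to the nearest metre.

0.0006° × 111120 m/° = 66.672 m.

67 metres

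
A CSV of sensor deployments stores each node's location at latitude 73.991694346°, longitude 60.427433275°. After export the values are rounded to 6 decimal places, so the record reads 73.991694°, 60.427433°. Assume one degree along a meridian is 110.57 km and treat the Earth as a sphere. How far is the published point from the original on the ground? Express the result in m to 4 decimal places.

The latitude changed by +0.000000346° and the longitude by +0.000000275°.
N–S: 0.000000346° × 110570 m/° = 0.0382572 m.
East–west at this latitude: 0.000000275° × 110570 × cos 73.9917° ≈ 0.000000275 × 30492.6 = 0.00838547 m.
Distance: √(0.0382572² + 0.00838547²) ≈ 0.0391654 m.

0.0392 m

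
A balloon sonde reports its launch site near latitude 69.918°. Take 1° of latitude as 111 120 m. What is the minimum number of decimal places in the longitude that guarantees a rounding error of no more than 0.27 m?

5

At 69.918° one degree of longitude covers 111120 × cos 69.918° ≈ 111120 × 0.3434 ≈ 38154.7 m.
With N decimal places the half-ulp bound is 0.5·10⁻ᴺ°, or 0.5·10⁻ᴺ × 38154.7 m on the ground.
Need 0.5 × 38154.7 × 10⁻ᴺ ≤ 0.27 → 10⁻ᴺ ≤ 1.415e-05, so N ≥ 4.85.
N = 4 would give 1.91 m (too coarse); N = 5 gives 0.191 m ≤ 0.27 m.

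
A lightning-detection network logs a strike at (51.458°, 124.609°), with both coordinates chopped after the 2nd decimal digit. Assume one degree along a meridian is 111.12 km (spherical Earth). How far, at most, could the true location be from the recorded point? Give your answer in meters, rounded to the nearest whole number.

1309 meters

Truncating at 2 decimal places can drop up to a full unit in the last place, so each coordinate may be off by as much as 0.01°.
North–south component: 0.01° × 111120 = 1111.2 m.
East–west component at 51.458°: 0.01° × 111120 × cos 51.458° ≈ 0.01 × 69237.6 ≈ 692.376 m.
The two errors are perpendicular, so the maximum displacement is √(1111.2² + 692.376²) ≈ 1309.26 m.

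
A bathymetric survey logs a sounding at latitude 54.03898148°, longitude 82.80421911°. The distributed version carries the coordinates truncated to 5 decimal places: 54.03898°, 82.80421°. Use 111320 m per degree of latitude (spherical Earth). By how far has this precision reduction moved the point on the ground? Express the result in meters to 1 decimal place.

The latitude changed by +0.00000148° and the longitude by +0.00000911°.
North–south shift: 0.00000148 × 111320 = 0.164754 m.
East–west at this latitude: 0.00000911° × 111320 × cos 54.039° ≈ 0.00000911 × 65371 = 0.59553 m.
Combined displacement = (0.164754² + 0.59553²)^½ ≈ 0.617899 m.

0.6 meters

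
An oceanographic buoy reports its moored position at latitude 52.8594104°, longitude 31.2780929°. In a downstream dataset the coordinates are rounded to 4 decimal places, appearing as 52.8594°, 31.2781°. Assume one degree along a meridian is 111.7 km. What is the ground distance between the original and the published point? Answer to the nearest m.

Δlat = 52.8594104 − 52.8594 = +0.0000104°; Δlon = 31.2780929 − 31.2781 = -0.0000071°.
N–S: 0.0000104° × 111700 m/° = 1.16168 m.
East–west at this latitude: -0.0000071° × 111700 × cos 52.8594° ≈ -0.0000071 × 67441.4 = -0.478834 m.
Hypotenuse of the two orthogonal shifts: √(1.16168² + 0.478834²) = 1.2565 m.

1 m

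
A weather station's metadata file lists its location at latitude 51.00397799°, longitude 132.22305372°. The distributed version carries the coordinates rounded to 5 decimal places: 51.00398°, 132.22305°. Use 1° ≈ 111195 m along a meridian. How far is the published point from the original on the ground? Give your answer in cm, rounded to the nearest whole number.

34 cm

Δlat = 51.00397799 − 51.00398 = -0.00000201°; Δlon = 132.22305372 − 132.22305 = +0.00000372°.
N–S: -0.00000201° × 111195 m/° = -0.223502 m.
East–west at this latitude: 0.00000372° × 111195 × cos 51.004° ≈ 0.00000372 × 69971.3 = 0.260293 m.
Hypotenuse of the two orthogonal shifts: √(0.223502² + 0.260293²) = 0.343083 m.
That is 0.343083 m = 34.308 cm.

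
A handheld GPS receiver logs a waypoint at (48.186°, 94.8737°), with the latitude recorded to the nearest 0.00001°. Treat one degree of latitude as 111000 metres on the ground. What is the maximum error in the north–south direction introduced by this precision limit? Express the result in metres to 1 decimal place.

0.6 metres

Rounding to 5 decimal places leaves the latitude within ±5e-06° of the true value.
So the N–S error is at most 5e-06 × 111000 = 0.555 m.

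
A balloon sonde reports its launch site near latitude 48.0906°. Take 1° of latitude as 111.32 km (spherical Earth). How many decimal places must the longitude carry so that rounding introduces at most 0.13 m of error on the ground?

6 decimal places

At 48.0906° one degree of longitude covers 111320 × cos 48.0906° ≈ 111320 × 0.6680 ≈ 74356.7 m.
Rounding to N decimal places gives at most 0.5 × 10⁻ᴺ degrees of error, i.e. 0.5 × 10⁻ᴺ × 74356.7 m.
Need 0.5 × 74356.7 × 10⁻ᴺ ≤ 0.13 → 10⁻ᴺ ≤ 3.497e-06, so N ≥ 5.46.
At 5 places the error can reach 0.372 m, but 6 places keeps it to 0.0372 m.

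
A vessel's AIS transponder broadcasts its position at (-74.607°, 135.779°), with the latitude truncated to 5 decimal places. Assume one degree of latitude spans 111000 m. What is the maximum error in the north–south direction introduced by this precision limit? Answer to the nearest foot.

Truncating at 5 decimal places can drop up to a full unit in the last place, so the latitude may be off by as much as 1e-05°.
So the N–S error is at most 1e-05 × 111000 = 1.11 m.
Converting: 1.11 m × 3.2808 ft/m ≈ 3.6417 ft.

4 feet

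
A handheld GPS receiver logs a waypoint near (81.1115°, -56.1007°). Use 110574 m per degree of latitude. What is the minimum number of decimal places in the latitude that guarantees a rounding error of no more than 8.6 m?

4 decimal places

One degree of latitude covers 110574 m.
N decimal places → at most half a unit in the last place, 0.5 × 10⁻ᴺ° = 110574/2 × 10⁻ᴺ m.
Setting 55287 × 10⁻ᴺ ≤ 8.6 gives 10ᴺ ≥ 6429, i.e. N ≥ 3.81.
At 3 places the error can reach 55.3 m, but 4 places keeps it to 5.53 m.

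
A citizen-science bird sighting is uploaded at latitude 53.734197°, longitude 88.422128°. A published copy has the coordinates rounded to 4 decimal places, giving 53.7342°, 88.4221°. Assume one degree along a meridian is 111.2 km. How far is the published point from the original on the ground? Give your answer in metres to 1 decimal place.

The latitude changed by -0.000003° and the longitude by +0.000028°.
N–S: -0.000003° × 111200 m/° = -0.3336 m.
East–west at this latitude: 0.000028° × 111200 × cos 53.7342° ≈ 0.000028 × 65778.4 = 1.84179 m.
Combined displacement = (0.3336² + 1.84179²)^½ ≈ 1.87176 m.

1.9 metres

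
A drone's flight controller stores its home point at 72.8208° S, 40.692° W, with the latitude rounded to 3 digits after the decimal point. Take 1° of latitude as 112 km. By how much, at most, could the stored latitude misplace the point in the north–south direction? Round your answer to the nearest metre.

Rounding to 3 decimal places leaves the latitude within ±0.0005° of the true value.
Along the meridian that is 0.0005° × 112000 m/° = 56 m.

56 metres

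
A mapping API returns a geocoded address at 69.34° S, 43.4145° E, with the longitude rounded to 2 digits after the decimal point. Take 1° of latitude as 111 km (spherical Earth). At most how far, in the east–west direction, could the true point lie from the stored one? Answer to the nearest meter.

196 meters

Rounding to 2 decimal places leaves the longitude within ±0.005° of the true value.
At latitude 69.34° a degree of longitude spans 111000 m × cos 69.34° = 111000 × 0.3528 ≈ 39163.2 m.
Maximum E–W displacement: 0.005 × 39163.2 = 195.816 m.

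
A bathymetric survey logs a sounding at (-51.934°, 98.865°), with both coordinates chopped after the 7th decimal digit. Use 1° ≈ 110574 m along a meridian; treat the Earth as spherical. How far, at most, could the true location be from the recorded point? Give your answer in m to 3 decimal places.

Truncating at 7 decimal places can drop up to a full unit in the last place, so each coordinate may be off by as much as 1e-07°.
Latitude error → 1e-07 × 110574 = 0.0110574 m along the meridian.
E–W at 51.934°: 1e-07° × 110574 × cos 51.934° = 1e-07 × 110574 × 0.6166 ≈ 0.00681765 m.
The two errors are perpendicular, so the maximum displacement is √(0.0110574² + 0.00681765²) ≈ 0.0129902 m.

0.013 m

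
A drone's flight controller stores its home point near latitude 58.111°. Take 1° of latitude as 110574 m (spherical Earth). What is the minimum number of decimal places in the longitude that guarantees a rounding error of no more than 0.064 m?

6 decimal places

At 58.111° one degree of longitude covers 110574 × cos 58.111° ≈ 110574 × 0.5283 ≈ 58413.5 m.
With N decimal places the half-ulp bound is 0.5·10⁻ᴺ°, or 0.5·10⁻ᴺ × 58413.5 m on the ground.
Setting 29206.8 × 10⁻ᴺ ≤ 0.064 gives 10ᴺ ≥ 4.564e+05, i.e. N ≥ 5.66.
N = 5 would give 0.292 m (too coarse); N = 6 gives 0.0292 m ≤ 0.064 m.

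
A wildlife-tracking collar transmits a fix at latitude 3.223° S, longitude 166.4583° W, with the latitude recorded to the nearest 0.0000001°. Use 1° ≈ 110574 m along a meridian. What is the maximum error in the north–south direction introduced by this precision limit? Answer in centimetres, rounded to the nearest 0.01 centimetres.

0.55 centimetres

Rounding to 7 decimal places leaves the latitude within ±5e-08° of the true value.
So the N–S error is at most 5e-08 × 110574 = 0.0055287 m.
That is 0.0055287 m = 0.55287 cm.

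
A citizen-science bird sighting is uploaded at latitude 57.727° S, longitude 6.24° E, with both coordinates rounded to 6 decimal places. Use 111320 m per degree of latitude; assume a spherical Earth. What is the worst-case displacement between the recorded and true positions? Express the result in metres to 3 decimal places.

Rounding to 6 decimal places leaves each coordinate within ±5e-07° of the true value.
N–S: 5e-07° × 111320 m/° = 0.05566 m.
E–W at 57.727°: 5e-07° × 111320 × cos 57.727° = 5e-07 × 111320 × 0.5340 ≈ 0.0297199 m.
Combining orthogonally: (0.05566² + 0.0297199²)^½ ≈ 0.0630976 m.

0.063 metres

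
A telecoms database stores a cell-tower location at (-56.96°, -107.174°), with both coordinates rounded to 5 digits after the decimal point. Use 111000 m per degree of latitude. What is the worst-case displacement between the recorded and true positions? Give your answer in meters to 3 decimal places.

Rounding to 5 decimal places leaves each coordinate within ±5e-06° of the true value.
North–south component: 5e-06° × 111000 = 0.555 m.
E–W at 56.96°: 5e-06° × 111000 × cos 56.96° = 5e-06 × 111000 × 0.5452 ≈ 0.3026 m.
The two errors are perpendicular, so the maximum displacement is √(0.555² + 0.3026²) ≈ 0.632132 m.

0.632 meters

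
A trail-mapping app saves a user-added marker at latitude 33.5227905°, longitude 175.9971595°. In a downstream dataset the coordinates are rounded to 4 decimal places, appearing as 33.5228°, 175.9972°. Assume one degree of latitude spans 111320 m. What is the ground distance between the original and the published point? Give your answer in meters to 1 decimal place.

Δlat = 33.5227905 − 33.5228 = -0.0000095°; Δlon = 175.9971595 − 175.9972 = -0.0000405°.
North–south shift: -0.0000095 × 111320 = -1.05754 m.
E–W at 33.5228°: -0.0000405° × 111320 × cos 33.5228° = -0.0000405 × 111320 × 0.8337 ≈ -3.75855 m.
Distance: √(1.05754² + 3.75855²) ≈ 3.9045 m.

3.9 meters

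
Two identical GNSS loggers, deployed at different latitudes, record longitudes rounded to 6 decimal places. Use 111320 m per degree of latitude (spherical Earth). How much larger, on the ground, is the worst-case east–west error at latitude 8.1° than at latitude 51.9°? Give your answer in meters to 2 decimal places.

Rounding to 6 decimal places leaves the longitude within ±5e-07° of the true value.
At 8.1°: 5e-07° × 111320 × cos 8.1° = 5e-07 × 111320 × 0.9900 ≈ 0.055105 m.
At 51.9°: 5e-07° × 111320 × cos 51.9° = 5e-07 × 111320 × 0.6170 ≈ 0.034344 m.
Difference: 0.055105 − 0.034344 = 0.02076 m.

0.02 meters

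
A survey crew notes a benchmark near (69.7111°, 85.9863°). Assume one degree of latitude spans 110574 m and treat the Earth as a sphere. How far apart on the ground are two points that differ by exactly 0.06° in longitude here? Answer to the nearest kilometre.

2 kilometres

One degree of longitude here spans 110574 × cos 69.7111° = 110574 × 0.3468 ≈ 38342 m; 0.06° of that is 2300.52 m.
That is 2300.52 m = 2.3005 km.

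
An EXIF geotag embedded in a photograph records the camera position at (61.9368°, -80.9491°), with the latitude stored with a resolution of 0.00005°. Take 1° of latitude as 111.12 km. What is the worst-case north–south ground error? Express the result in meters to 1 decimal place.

With a 0.00005° grid the true value lies within half a step, ±0.00005°/2 = ±2.5e-05°, of the stored one.
So the N–S error is at most 2.5e-05 × 111120 = 2.778 m.

2.8 meters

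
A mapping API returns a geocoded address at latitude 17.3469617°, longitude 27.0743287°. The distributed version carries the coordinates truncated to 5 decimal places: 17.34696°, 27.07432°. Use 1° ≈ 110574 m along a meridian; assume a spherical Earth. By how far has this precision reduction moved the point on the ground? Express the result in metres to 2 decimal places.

0.94 metres

Δlat = 17.3469617 − 17.34696 = +0.0000017°; Δlon = 27.0743287 − 27.07432 = +0.0000087°.
North–south shift: 0.0000017 × 110574 = 0.187976 m.
E–W at 17.347°: 0.0000087° × 110574 × cos 17.347° = 0.0000087 × 110574 × 0.9545 ≈ 0.918239 m.
Distance: √(0.187976² + 0.918239²) ≈ 0.937282 m.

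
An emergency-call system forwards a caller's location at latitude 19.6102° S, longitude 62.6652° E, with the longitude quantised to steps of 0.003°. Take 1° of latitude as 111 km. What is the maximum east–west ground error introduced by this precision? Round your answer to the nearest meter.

With a 0.003° grid the true value lies within half a step, ±0.003°/2 = ±0.0015°, of the stored one.
One degree of longitude at 19.6102° is 111000 × cos 19.6102° ≈ 111000 × 0.9420 = 104562 m.
So at most 0.0015° × 104562 ≈ 156.843 m east–west.

157 meters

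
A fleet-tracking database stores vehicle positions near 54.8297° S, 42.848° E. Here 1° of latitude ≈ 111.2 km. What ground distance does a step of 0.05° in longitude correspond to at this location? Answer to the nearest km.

0.05° of longitude at 54.8297° is 0.05 × 111200 × cos 54.8297° ≈ 0.05 × 64052.2 = 3202.61 m.
That is 3202.61 m = 3.2026 km.

3 km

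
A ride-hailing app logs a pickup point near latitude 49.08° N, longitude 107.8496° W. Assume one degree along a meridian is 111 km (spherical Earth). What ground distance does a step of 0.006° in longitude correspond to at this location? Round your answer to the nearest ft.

1431 ft

0.006° of longitude at 49.08° is 0.006 × 111000 × cos 49.08° ≈ 0.006 × 72705.5 = 436.233 m.
In feet: 436.233 m ÷ 0.3048 ≈ 1431.2 ft.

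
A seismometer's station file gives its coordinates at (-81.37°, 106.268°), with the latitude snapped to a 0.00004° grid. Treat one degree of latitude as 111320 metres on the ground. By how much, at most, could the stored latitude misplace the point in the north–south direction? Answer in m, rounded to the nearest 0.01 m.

2.23 m

With a 0.00004° grid the true value lies within half a step, ±0.00004°/2 = ±2e-05°, of the stored one.
Along the meridian that is 2e-05° × 111320 m/° = 2.2264 m.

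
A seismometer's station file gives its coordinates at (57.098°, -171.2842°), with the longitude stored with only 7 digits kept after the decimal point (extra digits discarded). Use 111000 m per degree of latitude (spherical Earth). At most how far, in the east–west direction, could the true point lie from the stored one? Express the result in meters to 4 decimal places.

Truncating at 7 decimal places can drop up to a full unit in the last place, so the longitude may be off by as much as 1e-07°.
Parallels shrink by cos φ, so at 57.098° a degree of longitude is 111000 × 0.5432 ≈ 60295.6 m.
Maximum E–W displacement: 1e-07 × 60295.6 = 0.00602956 m.

0.0060 meters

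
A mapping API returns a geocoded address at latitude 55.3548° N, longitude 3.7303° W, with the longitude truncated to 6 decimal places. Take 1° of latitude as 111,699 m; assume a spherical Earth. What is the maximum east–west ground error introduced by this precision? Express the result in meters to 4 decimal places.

Truncating at 6 decimal places can drop up to a full unit in the last place, so the longitude may be off by as much as 1e-06°.
One degree of longitude at 55.3548° is 111699 × cos 55.3548° ≈ 111699 × 0.5685 = 63500.1 m.
Maximum E–W displacement: 1e-06 × 63500.1 = 0.0635001 m.

0.0635 meters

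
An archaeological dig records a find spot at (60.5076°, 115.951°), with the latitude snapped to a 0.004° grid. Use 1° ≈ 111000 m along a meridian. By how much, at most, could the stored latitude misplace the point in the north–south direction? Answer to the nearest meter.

222 meters

With a 0.004° grid the true value lies within half a step, ±0.004°/2 = ±0.002°, of the stored one.
North–south distance: 0.002° × 111000 m/° = 222 m.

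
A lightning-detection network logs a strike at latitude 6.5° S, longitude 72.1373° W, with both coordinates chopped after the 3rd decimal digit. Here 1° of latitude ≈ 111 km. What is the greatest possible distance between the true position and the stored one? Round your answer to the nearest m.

Truncating at 3 decimal places can drop up to a full unit in the last place, so each coordinate may be off by as much as 0.001°.
Latitude error → 0.001 × 111000 = 111 m along the meridian.
Longitude error → 0.001 × 111000 × cos 6.5° = 0.001 × 111000 × 0.9936 ≈ 110.286 m.
Combining orthogonally: (111² + 110.286²)^½ ≈ 156.474 m.

156 m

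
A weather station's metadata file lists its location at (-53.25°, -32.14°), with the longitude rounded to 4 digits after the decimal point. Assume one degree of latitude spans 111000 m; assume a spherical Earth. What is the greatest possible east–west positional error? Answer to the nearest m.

3 m

Rounding to 4 decimal places leaves the longitude within ±5e-05° of the true value.
At latitude 53.25° a degree of longitude spans 111000 m × cos 53.25° = 111000 × 0.5983 ≈ 66414 m.
Maximum E–W displacement: 5e-05 × 66414 = 3.3207 m.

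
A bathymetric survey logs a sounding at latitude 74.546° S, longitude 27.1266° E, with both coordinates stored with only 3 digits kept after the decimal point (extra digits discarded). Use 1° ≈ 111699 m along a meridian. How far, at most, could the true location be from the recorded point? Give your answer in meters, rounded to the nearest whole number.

116 meters

Truncating at 3 decimal places can drop up to a full unit in the last place, so each coordinate may be off by as much as 0.001°.
North–south component: 0.001° × 111699 = 111.699 m.
East–west component at 74.546°: 0.001° × 111699 × cos 74.546° ≈ 0.001 × 29763.8 ≈ 29.7638 m.
Worst case both components are at the extreme and orthogonal: √(111.699² + 29.7638²) ≈ 115.597 m.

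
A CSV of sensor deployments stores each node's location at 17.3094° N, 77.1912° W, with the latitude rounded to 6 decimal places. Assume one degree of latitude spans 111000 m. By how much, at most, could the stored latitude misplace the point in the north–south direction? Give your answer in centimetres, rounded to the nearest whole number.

6 centimetres

Rounding to 6 decimal places leaves the latitude within ±5e-07° of the true value.
So the N–S error is at most 5e-07 × 111000 = 0.0555 m.
That is 0.0555 m = 5.55 cm.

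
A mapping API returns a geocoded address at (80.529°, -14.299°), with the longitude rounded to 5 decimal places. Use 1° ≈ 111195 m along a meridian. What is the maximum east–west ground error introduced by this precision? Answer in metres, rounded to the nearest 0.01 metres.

0.09 metres

Rounding to 5 decimal places leaves the longitude within ±5e-06° of the true value.
One degree of longitude at 80.529° is 111195 × cos 80.529° ≈ 111195 × 0.1645 = 18297 m.
Maximum E–W displacement: 5e-06 × 18297 = 0.0914848 m.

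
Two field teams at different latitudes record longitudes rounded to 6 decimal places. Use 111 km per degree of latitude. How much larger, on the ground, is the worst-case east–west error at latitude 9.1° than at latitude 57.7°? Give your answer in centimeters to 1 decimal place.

Rounding to 6 decimal places leaves the longitude within ±5e-07° of the true value.
At 9.1°: 5e-07° × 111000 × cos 9.1° = 5e-07 × 111000 × 0.9874 ≈ 0.054801 m.
Error at 57.7° = 5e-07° × 111000 × cos 57.7° ≈ 0.0555 × 0.5344 = 0.029657 m.
Difference: 0.054801 − 0.029657 = 0.025145 m.
That is 0.0251449 m = 2.5145 cm.

2.5 centimeters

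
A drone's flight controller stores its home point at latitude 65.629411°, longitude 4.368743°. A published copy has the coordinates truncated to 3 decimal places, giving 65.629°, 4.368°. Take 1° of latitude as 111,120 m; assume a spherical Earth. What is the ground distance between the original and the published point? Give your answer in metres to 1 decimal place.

The latitude changed by +0.000411° and the longitude by +0.000743°.
North–south shift: 0.000411 × 111120 = 45.6703 m.
East–west at this latitude: 0.000743° × 111120 × cos 65.629° ≈ 0.000743 × 45852.9 = 34.0687 m.
Combined displacement = (45.6703² + 34.0687²)^½ ≈ 56.9777 m.

57.0 metres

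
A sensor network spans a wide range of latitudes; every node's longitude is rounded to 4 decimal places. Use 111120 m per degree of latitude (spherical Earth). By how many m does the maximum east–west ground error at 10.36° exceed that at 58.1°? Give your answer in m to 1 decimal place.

Rounding to 4 decimal places leaves the longitude within ±5e-05° of the true value.
Error at 10.36° = 5e-05° × 111120 × cos 10.36° ≈ 5.556 × 0.9837 = 5.4654 m.
At 58.1°: 5e-05° × 111120 × cos 58.1° = 5e-05 × 111120 × 0.5284 ≈ 2.936 m.
Difference: 5.4654 − 2.936 = 2.5294 m.

2.5 m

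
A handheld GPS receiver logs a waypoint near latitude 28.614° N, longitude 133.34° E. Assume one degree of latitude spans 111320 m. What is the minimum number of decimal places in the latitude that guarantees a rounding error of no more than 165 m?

3 decimal places

One degree of latitude covers 111320 m.
Rounding to N decimal places gives at most 0.5 × 10⁻ᴺ degrees of error, i.e. 0.5 × 10⁻ᴺ × 111320 m.
Setting 55660 × 10⁻ᴺ ≤ 165 gives 10ᴺ ≥ 337.3, i.e. N ≥ 2.53.
At 2 places the error can reach 557 m, but 3 places keeps it to 55.7 m.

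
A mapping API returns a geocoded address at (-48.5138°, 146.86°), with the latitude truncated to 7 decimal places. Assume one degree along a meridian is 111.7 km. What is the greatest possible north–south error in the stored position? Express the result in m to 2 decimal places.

0.01 m

Truncating at 7 decimal places can drop up to a full unit in the last place, so the latitude may be off by as much as 1e-07°.
Along the meridian that is 1e-07° × 111700 m/° = 0.01117 m.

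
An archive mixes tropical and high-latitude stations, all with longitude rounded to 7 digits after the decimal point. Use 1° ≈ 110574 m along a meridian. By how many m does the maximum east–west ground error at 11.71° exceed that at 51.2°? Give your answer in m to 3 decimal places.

0.002 m

Rounding to 7 decimal places leaves the longitude within ±5e-08° of the true value.
At 11.71°: 5e-08° × 110574 × cos 11.71° = 5e-08 × 110574 × 0.9792 ≈ 0.0054136 m.
At 51.2°: 5e-08° × 110574 × cos 51.2° = 5e-08 × 110574 × 0.6266 ≈ 0.0034643 m.
Difference: 0.0054136 − 0.0034643 = 0.0019493 m.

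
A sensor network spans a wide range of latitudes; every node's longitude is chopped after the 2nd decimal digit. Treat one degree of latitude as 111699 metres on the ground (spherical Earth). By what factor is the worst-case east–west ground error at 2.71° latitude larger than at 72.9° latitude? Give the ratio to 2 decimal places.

Truncating at 2 decimal places can drop up to a full unit in the last place, so the longitude may be off by as much as 0.01°.
Error at 2.71° = 0.01° × 111699 × cos 2.71° ≈ 1117 × 0.9989 = 1115.7 m.
At 72.9°: 0.01° × 111699 × cos 72.9° = 0.01 × 111699 × 0.2940 ≈ 328.44 m.
The ratio reduces to cos 2.71° / cos 72.9° = 0.9989/0.2940 ≈ 3.3971.

3.40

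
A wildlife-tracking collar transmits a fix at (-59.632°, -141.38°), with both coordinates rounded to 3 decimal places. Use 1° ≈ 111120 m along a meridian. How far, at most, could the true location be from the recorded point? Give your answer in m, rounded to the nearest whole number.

Rounding to 3 decimal places leaves each coordinate within ±0.0005° of the true value.
North–south component: 0.0005° × 111120 = 55.56 m.
East–west component at 59.632°: 0.0005° × 111120 × cos 59.632° ≈ 0.0005 × 56176.9 ≈ 28.0885 m.
Worst case both components are at the extreme and orthogonal: √(55.56² + 28.0885²) ≈ 62.2565 m.

62 m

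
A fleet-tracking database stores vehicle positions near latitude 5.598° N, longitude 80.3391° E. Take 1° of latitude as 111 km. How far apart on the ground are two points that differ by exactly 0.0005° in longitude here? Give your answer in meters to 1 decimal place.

One degree of longitude here spans 111000 × cos 5.598° = 111000 × 0.9952 ≈ 110471 m; 0.0005° of that is 55.2353 m.

55.2 meters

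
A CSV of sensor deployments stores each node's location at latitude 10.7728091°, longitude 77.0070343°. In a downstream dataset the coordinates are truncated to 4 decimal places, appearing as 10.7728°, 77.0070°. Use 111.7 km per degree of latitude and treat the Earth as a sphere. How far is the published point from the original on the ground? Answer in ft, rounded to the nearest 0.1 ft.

12.8 ft

The latitude changed by +0.0000091° and the longitude by +0.0000343°.
N–S: 0.0000091° × 111700 m/° = 1.01647 m.
East–west at this latitude: 0.0000343° × 111700 × cos 10.7728° ≈ 0.0000343 × 109731 = 3.76379 m.
Hypotenuse of the two orthogonal shifts: √(1.01647² + 3.76379²) = 3.89863 m.
In feet: 3.89863 m ÷ 0.3048 ≈ 12.791 ft.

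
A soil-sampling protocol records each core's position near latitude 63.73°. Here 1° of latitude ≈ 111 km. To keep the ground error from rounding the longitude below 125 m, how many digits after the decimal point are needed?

3

At 63.73° one degree of longitude covers 111000 × cos 63.73° ≈ 111000 × 0.4426 ≈ 49128.8 m.
Rounding to N decimal places gives at most 0.5 × 10⁻ᴺ degrees of error, i.e. 0.5 × 10⁻ᴺ × 49128.8 m.
Setting 24564.4 × 10⁻ᴺ ≤ 125 gives 10ᴺ ≥ 196.5, i.e. N ≥ 2.29.
At 2 places the error can reach 246 m, but 3 places keeps it to 24.6 m.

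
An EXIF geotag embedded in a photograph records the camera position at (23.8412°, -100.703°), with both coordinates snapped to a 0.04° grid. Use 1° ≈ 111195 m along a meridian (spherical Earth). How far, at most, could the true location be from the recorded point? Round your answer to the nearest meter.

3014 meters

With a 0.04° grid the true value lies within half a step, ±0.04°/2 = ±0.02°, of the stored one.
North–south component: 0.02° × 111195 = 2223.9 m.
East–west component at 23.8412°: 0.02° × 111195 × cos 23.8412° ≈ 0.02 × 101707 ≈ 2034.13 m.
Combining orthogonally: (2223.9² + 2034.13²)^½ ≈ 3013.87 m.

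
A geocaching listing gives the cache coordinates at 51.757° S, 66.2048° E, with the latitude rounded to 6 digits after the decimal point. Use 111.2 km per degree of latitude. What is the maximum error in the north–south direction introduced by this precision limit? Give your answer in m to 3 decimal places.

Rounding to 6 decimal places leaves the latitude within ±5e-07° of the true value.
North–south distance: 5e-07° × 111200 m/° = 0.0556 m.

0.056 m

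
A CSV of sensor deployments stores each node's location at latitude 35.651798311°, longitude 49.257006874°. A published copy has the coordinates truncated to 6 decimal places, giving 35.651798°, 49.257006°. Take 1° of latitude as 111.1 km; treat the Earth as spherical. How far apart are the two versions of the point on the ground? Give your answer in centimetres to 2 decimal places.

Δlat = 35.651798311 − 35.651798 = +0.000000311°; Δlon = 49.257006874 − 49.257006 = +0.000000874°.
North–south shift: 0.000000311 × 111100 = 0.0345521 m.
East–west at this latitude: 0.000000874° × 111100 × cos 35.6518° ≈ 0.000000874 × 90277 = 0.0789021 m.
Combined displacement = (0.0345521² + 0.0789021²)^½ ≈ 0.0861359 m.
That is 0.0861359 m = 8.6136 cm.

8.61 centimetres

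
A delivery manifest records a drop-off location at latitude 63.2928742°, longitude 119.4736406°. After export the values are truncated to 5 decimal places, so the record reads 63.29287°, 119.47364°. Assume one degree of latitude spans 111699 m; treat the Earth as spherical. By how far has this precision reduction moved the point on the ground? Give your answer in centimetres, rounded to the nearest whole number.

47 centimetres

The latitude changed by +0.0000042° and the longitude by +0.0000006°.
North–south shift: 0.0000042 × 111699 = 0.469136 m.
East–west at this latitude: 0.0000006° × 111699 × cos 63.2929° ≈ 0.0000006 × 50200.9 = 0.0301205 m.
Distance: √(0.469136² + 0.0301205²) ≈ 0.470102 m.
That is 0.470102 m = 47.01 cm.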